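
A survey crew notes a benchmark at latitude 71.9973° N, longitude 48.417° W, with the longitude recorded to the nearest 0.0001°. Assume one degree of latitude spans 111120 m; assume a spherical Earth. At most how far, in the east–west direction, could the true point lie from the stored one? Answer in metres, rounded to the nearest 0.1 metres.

1.7 metres

Rounding to 4 decimal places leaves the longitude within ±5e-05° of the true value.
Parallels shrink by cos φ, so at 71.9973° a degree of longitude is 111120 × 0.3091 ≈ 34342.9 m.
East–west error: 5e-05° × 34342.9 m/° ≈ 1.71715 m.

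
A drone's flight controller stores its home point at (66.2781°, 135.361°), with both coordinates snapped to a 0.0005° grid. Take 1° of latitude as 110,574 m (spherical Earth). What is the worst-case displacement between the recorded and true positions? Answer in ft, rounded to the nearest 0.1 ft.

With a 0.0005° grid the true value lies within half a step, ±0.0005°/2 = ±0.00025°, of the stored one.
N–S: 0.00025° × 110574 m/° = 27.6435 m.
Longitude error → 0.00025 × 110574 × cos 66.2781° = 0.00025 × 110574 × 0.4023 ≈ 11.1209 m.
The two errors are perpendicular, so the maximum displacement is √(27.6435² + 11.1209²) ≈ 29.7966 m.
In feet: 29.7966 m ÷ 0.3048 ≈ 97.758 ft.

97.8 ft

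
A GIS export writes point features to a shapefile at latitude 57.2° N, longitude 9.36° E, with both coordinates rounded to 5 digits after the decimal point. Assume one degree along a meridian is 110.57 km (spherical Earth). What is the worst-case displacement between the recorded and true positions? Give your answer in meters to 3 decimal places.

Rounding to 5 decimal places leaves each coordinate within ±5e-06° of the true value.
North–south component: 5e-06° × 110570 = 0.55285 m.
E–W at 57.2°: 5e-06° × 110570 × cos 57.2° = 5e-06 × 110570 × 0.5417 ≈ 0.299483 m.
The two errors are perpendicular, so the maximum displacement is √(0.55285² + 0.299483²) ≈ 0.628755 m.

0.629 meters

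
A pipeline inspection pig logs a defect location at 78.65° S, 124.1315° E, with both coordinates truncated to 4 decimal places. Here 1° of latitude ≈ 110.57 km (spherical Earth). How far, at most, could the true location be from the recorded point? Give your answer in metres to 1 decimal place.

Truncating at 4 decimal places can drop up to a full unit in the last place, so each coordinate may be off by as much as 0.0001°.
North–south component: 0.0001° × 110570 = 11.057 m.
East–west component at 78.65°: 0.0001° × 110570 × cos 78.65° ≈ 0.0001 × 21760.4 ≈ 2.17604 m.
Worst case both components are at the extreme and orthogonal: √(11.057² + 2.17604²) ≈ 11.2691 m.

11.3 metres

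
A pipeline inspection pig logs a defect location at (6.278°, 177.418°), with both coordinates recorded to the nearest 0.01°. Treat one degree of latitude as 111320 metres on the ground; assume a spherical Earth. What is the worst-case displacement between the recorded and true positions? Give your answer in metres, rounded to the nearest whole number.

785 metres

Rounding to 2 decimal places leaves each coordinate within ±0.005° of the true value.
N–S: 0.005° × 111320 m/° = 556.6 m.
Longitude error → 0.005 × 111320 × cos 6.278° = 0.005 × 111320 × 0.9940 ≈ 553.262 m.
The two errors are perpendicular, so the maximum displacement is √(556.6² + 553.262²) ≈ 784.795 m.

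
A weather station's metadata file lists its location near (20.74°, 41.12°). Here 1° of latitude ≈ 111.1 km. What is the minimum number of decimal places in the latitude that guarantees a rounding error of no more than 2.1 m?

One degree of latitude covers 111100 m.
Rounding to N decimal places gives at most 0.5 × 10⁻ᴺ degrees of error, i.e. 0.5 × 10⁻ᴺ × 111100 m.
Setting 55550 × 10⁻ᴺ ≤ 2.1 gives 10ᴺ ≥ 2.645e+04, i.e. N ≥ 4.42.
N = 4 would give 5.56 m (too coarse); N = 5 gives 0.555 m ≤ 2.1 m.

5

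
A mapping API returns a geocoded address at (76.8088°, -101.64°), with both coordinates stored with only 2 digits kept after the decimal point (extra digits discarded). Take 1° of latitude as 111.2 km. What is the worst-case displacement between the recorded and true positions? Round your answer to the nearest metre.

1141 metres

Truncating at 2 decimal places can drop up to a full unit in the last place, so each coordinate may be off by as much as 0.01°.
North–south component: 0.01° × 111200 = 1112 m.
E–W at 76.8088°: 0.01° × 111200 × cos 76.8088° = 0.01 × 111200 × 0.2282 ≈ 253.76 m.
The two errors are perpendicular, so the maximum displacement is √(1112² + 253.76²) ≈ 1140.59 m.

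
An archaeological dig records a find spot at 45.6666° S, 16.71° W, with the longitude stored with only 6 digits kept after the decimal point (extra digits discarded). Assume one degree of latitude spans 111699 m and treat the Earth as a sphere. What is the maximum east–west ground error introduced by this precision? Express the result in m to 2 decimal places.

Truncating at 6 decimal places can drop up to a full unit in the last place, so the longitude may be off by as much as 1e-06°.
At latitude 45.6666° a degree of longitude spans 111699 m × cos 45.6666° = 111699 × 0.6988 ≈ 78058.9 m.
So at most 1e-06° × 78058.9 ≈ 0.0780589 m east–west.

0.08 m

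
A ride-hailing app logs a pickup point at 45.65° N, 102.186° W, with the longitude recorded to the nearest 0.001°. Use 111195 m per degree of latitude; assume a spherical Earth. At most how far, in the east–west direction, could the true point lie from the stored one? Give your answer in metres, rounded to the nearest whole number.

39 metres

Rounding to 3 decimal places leaves the longitude within ±0.0005° of the true value.
At latitude 45.65° a degree of longitude spans 111195 m × cos 45.65° = 111195 × 0.6990 ≈ 77729.7 m.
Maximum E–W displacement: 0.0005 × 77729.7 = 38.8649 m.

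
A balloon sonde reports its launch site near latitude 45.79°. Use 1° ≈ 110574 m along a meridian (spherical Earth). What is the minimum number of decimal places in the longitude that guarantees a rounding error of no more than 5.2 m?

At 45.79° one degree of longitude covers 110574 × cos 45.79° ≈ 110574 × 0.6973 ≈ 77102.2 m.
N decimal places → at most half a unit in the last place, 0.5 × 10⁻ᴺ° = 77102.2/2 × 10⁻ᴺ m.
Need 0.5 × 77102.2 × 10⁻ᴺ ≤ 5.2 → 10⁻ᴺ ≤ 1.349e-04, so N ≥ 3.87.
N = 3 would give 38.6 m (too coarse); N = 4 gives 3.86 m ≤ 5.2 m.

4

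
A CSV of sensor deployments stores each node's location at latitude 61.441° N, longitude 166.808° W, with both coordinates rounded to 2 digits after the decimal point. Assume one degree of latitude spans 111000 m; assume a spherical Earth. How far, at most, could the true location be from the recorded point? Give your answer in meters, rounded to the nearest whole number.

615 meters

Rounding to 2 decimal places leaves each coordinate within ±0.005° of the true value.
Latitude error → 0.005 × 111000 = 555 m along the meridian.
East–west component at 61.441°: 0.005° × 111000 × cos 61.441° ≈ 0.005 × 53065 ≈ 265.325 m.
The two errors are perpendicular, so the maximum displacement is √(555² + 265.325²) ≈ 615.161 m.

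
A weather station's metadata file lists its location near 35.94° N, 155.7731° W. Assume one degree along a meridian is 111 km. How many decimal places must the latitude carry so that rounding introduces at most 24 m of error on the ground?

4

One degree of latitude covers 111000 m.
N decimal places → at most half a unit in the last place, 0.5 × 10⁻ᴺ° = 111000/2 × 10⁻ᴺ m.
Setting 55500 × 10⁻ᴺ ≤ 24 gives 10ᴺ ≥ 2312, i.e. N ≥ 3.36.
N = 3 would give 55.5 m (too coarse); N = 4 gives 5.55 m ≤ 24 m.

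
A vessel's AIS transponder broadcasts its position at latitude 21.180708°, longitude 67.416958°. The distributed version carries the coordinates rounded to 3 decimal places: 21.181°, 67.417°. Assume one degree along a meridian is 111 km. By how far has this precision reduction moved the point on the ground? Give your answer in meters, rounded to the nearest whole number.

Δlat = 21.180708 − 21.181 = -0.000292°; Δlon = 67.416958 − 67.417 = -0.000042°.
N–S: -0.000292° × 111000 m/° = -32.412 m.
E–W at 21.181°: -0.000042° × 111000 × cos 21.181° = -0.000042 × 111000 × 0.9324 ≈ -4.34705 m.
Hypotenuse of the two orthogonal shifts: √(32.412² + 4.34705²) = 32.7022 m.

33 meters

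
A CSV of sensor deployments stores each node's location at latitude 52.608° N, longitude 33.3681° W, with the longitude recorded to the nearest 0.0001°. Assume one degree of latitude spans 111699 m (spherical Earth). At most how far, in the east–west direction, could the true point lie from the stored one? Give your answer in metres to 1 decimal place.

Rounding to 4 decimal places leaves the longitude within ±5e-05° of the true value.
At latitude 52.608° a degree of longitude spans 111699 m × cos 52.608° = 111699 × 0.6073 ≈ 67830.9 m.
So at most 5e-05° × 67830.9 ≈ 3.39154 m east–west.

3.4 metres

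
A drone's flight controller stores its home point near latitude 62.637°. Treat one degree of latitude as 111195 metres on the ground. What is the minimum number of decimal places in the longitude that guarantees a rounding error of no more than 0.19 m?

6

At 62.637° one degree of longitude covers 111195 × cos 62.637° ≈ 111195 × 0.4596 ≈ 51108.2 m.
N decimal places → at most half a unit in the last place, 0.5 × 10⁻ᴺ° = 51108.2/2 × 10⁻ᴺ m.
Setting 25554.1 × 10⁻ᴺ ≤ 0.19 gives 10ᴺ ≥ 1.345e+05, i.e. N ≥ 5.13.
At 5 places the error can reach 0.256 m, but 6 places keeps it to 0.0256 m.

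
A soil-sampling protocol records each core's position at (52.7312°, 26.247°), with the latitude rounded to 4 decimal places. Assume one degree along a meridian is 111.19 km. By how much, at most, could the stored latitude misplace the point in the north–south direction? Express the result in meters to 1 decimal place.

Rounding to 4 decimal places leaves the latitude within ±5e-05° of the true value.
So the N–S error is at most 5e-05 × 111190 = 5.5595 m.

5.6 meters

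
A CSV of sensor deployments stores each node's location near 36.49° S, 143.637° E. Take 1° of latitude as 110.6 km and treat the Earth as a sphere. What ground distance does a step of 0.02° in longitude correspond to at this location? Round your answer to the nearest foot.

5835 feet

At 36.49° a degree of longitude is 110600 × cos 36.49° ≈ 88918 m, so 0.02° corresponds to 1778.36 m.
Converting: 1778.36 m × 3.2808 ft/m ≈ 5834.5 ft.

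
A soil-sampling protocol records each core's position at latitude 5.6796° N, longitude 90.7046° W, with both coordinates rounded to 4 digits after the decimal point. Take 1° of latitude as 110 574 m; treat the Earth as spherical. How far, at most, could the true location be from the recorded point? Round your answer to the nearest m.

8 m

Rounding to 4 decimal places leaves each coordinate within ±5e-05° of the true value.
Latitude error → 5e-05 × 110574 = 5.5287 m along the meridian.
Longitude error → 5e-05 × 110574 × cos 5.6796° = 5e-05 × 110574 × 0.9951 ≈ 5.50156 m.
The two errors are perpendicular, so the maximum displacement is √(5.5287² + 5.50156²) ≈ 7.79959 m.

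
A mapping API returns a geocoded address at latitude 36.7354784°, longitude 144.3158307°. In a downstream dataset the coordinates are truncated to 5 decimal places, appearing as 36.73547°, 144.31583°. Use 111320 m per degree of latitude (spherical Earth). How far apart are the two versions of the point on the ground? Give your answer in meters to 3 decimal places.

The latitude changed by +0.0000084° and the longitude by +0.0000007°.
North–south shift: 0.0000084 × 111320 = 0.935088 m.
East–west at this latitude: 0.0000007° × 111320 × cos 36.7355° ≈ 0.0000007 × 89212.5 = 0.0624487 m.
Combined displacement = (0.935088² + 0.0624487²)^½ ≈ 0.937171 m.

0.937 meters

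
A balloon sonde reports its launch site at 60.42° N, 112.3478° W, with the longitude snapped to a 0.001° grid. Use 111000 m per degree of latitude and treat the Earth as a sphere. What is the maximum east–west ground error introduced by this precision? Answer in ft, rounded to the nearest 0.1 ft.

89.9 ft

With a 0.001° grid the true value lies within half a step, ±0.001°/2 = ±0.0005°, of the stored one.
One degree of longitude at 60.42° is 111000 × cos 60.42° ≈ 111000 × 0.4936 = 54793.9 m.
Maximum E–W displacement: 0.0005 × 54793.9 = 27.3969 m.
Converting: 27.3969 m × 3.2808 ft/m ≈ 89.885 ft.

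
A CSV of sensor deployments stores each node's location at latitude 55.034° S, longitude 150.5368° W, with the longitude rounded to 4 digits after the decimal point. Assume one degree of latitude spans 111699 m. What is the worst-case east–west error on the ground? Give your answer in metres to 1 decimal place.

3.2 metres

Rounding to 4 decimal places leaves the longitude within ±5e-05° of the true value.
At latitude 55.034° a degree of longitude spans 111699 m × cos 55.034° = 111699 × 0.5731 ≈ 64013.6 m.
East–west error: 5e-05° × 64013.6 m/° ≈ 3.20068 m.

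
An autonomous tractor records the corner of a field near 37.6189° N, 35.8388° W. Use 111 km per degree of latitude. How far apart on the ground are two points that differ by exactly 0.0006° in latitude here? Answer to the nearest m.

Along a meridian 0.0006° is 0.0006 × 111000 = 66.6 m.

67 m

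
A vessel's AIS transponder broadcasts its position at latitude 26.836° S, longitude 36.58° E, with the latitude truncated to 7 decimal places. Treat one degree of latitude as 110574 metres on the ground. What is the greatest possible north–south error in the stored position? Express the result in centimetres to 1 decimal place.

1.1 centimetres

Truncating at 7 decimal places can drop up to a full unit in the last place, so the latitude may be off by as much as 1e-07°.
Along the meridian that is 1e-07° × 110574 m/° = 0.0110574 m.
That is 0.0110574 m = 1.1057 cm.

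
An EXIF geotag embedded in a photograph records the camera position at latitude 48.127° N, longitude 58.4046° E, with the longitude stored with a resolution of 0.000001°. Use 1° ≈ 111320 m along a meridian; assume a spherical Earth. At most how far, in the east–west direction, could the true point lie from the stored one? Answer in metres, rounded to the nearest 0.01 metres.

With a 0.000001° grid the true value lies within half a step, ±0.000001°/2 = ±5e-07°, of the stored one.
One degree of longitude at 48.127° is 111320 × cos 48.127° ≈ 111320 × 0.6675 = 74304.1 m.
East–west error: 5e-07° × 74304.1 m/° ≈ 0.037152 m.

0.04 metres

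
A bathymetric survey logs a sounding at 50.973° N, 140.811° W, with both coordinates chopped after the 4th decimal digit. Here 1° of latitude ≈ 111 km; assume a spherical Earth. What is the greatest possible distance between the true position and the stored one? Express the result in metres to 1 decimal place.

13.1 metres

Truncating at 4 decimal places can drop up to a full unit in the last place, so each coordinate may be off by as much as 0.0001°.
Latitude error → 0.0001 × 111000 = 11.1 m along the meridian.
E–W at 50.973°: 0.0001° × 111000 × cos 50.973° = 0.0001 × 111000 × 0.6297 ≈ 6.98952 m.
Combining orthogonally: (11.1² + 6.98952²)^½ ≈ 13.1173 m.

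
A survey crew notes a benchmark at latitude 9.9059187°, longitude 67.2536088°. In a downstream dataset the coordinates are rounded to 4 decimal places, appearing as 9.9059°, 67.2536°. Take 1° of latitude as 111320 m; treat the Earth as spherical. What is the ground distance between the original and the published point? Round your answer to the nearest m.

2 m

The latitude changed by +0.0000187° and the longitude by +0.0000088°.
North–south shift: 0.0000187 × 111320 = 2.08168 m.
East–west at this latitude: 0.0000088° × 111320 × cos 9.9059° ≈ 0.0000088 × 109660 = 0.965012 m.
Hypotenuse of the two orthogonal shifts: √(2.08168² + 0.965012²) = 2.29448 m.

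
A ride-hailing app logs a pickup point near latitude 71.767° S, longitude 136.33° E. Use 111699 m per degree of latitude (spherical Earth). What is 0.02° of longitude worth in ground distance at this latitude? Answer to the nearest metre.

699 metres

At 71.767° a degree of longitude is 111699 × cos 71.767° ≈ 34948.6 m, so 0.02° corresponds to 698.972 m.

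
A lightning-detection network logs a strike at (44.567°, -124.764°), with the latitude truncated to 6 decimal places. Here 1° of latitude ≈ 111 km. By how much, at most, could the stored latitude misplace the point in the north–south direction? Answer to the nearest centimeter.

Truncating at 6 decimal places can drop up to a full unit in the last place, so the latitude may be off by as much as 1e-06°.
Along the meridian that is 1e-06° × 111000 m/° = 0.111 m.
That is 0.111 m = 11.1 cm.

11 centimeters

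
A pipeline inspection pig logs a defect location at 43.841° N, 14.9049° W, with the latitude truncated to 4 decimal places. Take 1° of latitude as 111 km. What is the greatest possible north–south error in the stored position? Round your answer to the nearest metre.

Truncating at 4 decimal places can drop up to a full unit in the last place, so the latitude may be off by as much as 0.0001°.
North–south distance: 0.0001° × 111000 m/° = 11.1 m.

11 metres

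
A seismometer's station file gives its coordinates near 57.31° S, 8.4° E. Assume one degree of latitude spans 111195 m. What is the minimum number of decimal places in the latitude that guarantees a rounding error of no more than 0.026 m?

One degree of latitude covers 111195 m.
N decimal places → at most half a unit in the last place, 0.5 × 10⁻ᴺ° = 111195/2 × 10⁻ᴺ m.
Setting 55597.5 × 10⁻ᴺ ≤ 0.026 gives 10ᴺ ≥ 2.138e+06, i.e. N ≥ 6.33.
N = 6 would give 0.0556 m (too coarse); N = 7 gives 0.00556 m ≤ 0.026 m.

7 decimal places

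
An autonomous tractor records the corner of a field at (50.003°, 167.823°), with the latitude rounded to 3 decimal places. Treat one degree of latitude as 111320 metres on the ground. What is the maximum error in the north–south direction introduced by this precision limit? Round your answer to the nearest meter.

56 meters

Rounding to 3 decimal places leaves the latitude within ±0.0005° of the true value.
So the N–S error is at most 0.0005 × 111320 = 55.66 m.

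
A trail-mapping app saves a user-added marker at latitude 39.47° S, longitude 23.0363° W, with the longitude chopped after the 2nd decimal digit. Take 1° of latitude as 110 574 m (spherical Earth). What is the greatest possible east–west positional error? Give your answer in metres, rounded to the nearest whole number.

854 metres

Truncating at 2 decimal places can drop up to a full unit in the last place, so the longitude may be off by as much as 0.01°.
One degree of longitude at 39.47° is 110574 × cos 39.47° ≈ 110574 × 0.7720 = 85358.4 m.
So at most 0.01° × 85358.4 ≈ 853.584 m east–west.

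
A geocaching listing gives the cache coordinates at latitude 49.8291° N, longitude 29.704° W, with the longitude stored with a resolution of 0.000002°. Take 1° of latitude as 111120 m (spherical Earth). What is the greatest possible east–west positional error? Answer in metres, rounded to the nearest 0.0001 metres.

0.0717 metres

With a 0.000002° grid the true value lies within half a step, ±0.000002°/2 = ±1e-06°, of the stored one.
One degree of longitude at 49.8291° is 111120 × cos 49.8291° ≈ 111120 × 0.6451 = 71680.1 m.
East–west error: 1e-06° × 71680.1 m/° ≈ 0.0716801 m.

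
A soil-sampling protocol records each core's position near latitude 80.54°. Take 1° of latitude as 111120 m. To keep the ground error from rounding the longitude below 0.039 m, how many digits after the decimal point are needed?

6 decimal places

At 80.54° one degree of longitude covers 111120 × cos 80.54° ≈ 111120 × 0.1644 ≈ 18263.6 m.
With N decimal places the half-ulp bound is 0.5·10⁻ᴺ°, or 0.5·10⁻ᴺ × 18263.6 m on the ground.
Need 0.5 × 18263.6 × 10⁻ᴺ ≤ 0.039 → 10⁻ᴺ ≤ 4.271e-06, so N ≥ 5.37.
So 6 decimal places suffice (0.00913 m); 5 would allow up to 0.0913 m.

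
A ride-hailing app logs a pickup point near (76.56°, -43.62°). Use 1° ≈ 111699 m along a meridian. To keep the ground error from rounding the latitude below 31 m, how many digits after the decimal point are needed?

4

One degree of latitude covers 111699 m.
With N decimal places the half-ulp bound is 0.5·10⁻ᴺ°, or 0.5·10⁻ᴺ × 111699 m on the ground.
Setting 55849.5 × 10⁻ᴺ ≤ 31 gives 10ᴺ ≥ 1802, i.e. N ≥ 3.26.
So 4 decimal places suffice (5.58 m); 3 would allow up to 55.8 m.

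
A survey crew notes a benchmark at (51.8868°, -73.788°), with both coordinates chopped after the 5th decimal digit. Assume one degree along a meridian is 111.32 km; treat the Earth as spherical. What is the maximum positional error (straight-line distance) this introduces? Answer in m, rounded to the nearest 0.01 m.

Truncating at 5 decimal places can drop up to a full unit in the last place, so each coordinate may be off by as much as 1e-05°.
N–S: 1e-05° × 111320 m/° = 1.1132 m.
E–W at 51.8868°: 1e-05° × 111320 × cos 51.8868° = 1e-05 × 111320 × 0.6172 ≈ 0.687086 m.
Combining orthogonally: (1.1132² + 0.687086²)^½ ≈ 1.30817 m.

1.31 m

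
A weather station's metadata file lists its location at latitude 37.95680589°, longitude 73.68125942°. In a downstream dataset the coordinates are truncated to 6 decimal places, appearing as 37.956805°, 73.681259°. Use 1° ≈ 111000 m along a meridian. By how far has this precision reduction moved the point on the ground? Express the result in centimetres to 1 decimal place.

10.5 centimetres

The latitude changed by +0.00000089° and the longitude by +0.00000042°.
N–S: 0.00000089° × 111000 m/° = 0.09879 m.
East–west at this latitude: 0.00000042° × 111000 × cos 37.9568° ≈ 0.00000042 × 87520.7 = 0.0367587 m.
Combined displacement = (0.09879² + 0.0367587²)^½ ≈ 0.105407 m.
That is 0.105407 m = 10.541 cm.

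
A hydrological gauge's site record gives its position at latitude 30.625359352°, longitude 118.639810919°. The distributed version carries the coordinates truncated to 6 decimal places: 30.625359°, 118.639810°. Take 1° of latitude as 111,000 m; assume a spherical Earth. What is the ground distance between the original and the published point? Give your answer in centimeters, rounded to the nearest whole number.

10 centimeters

The latitude changed by +0.000000352° and the longitude by +0.000000919°.
N–S: 0.000000352° × 111000 m/° = 0.039072 m.
E–W at 30.6254°: 0.000000919° × 111000 × cos 30.6254° = 0.000000919 × 111000 × 0.8605 ≈ 0.0877804 m.
Hypotenuse of the two orthogonal shifts: √(0.039072² + 0.0877804²) = 0.0960834 m.
That is 0.0960834 m = 9.6083 cm.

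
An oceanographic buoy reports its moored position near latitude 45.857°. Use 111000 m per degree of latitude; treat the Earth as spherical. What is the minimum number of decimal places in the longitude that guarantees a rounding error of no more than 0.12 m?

6 decimal places

At 45.857° one degree of longitude covers 111000 × cos 45.857° ≈ 111000 × 0.6965 ≈ 77306.1 m.
Rounding to N decimal places gives at most 0.5 × 10⁻ᴺ degrees of error, i.e. 0.5 × 10⁻ᴺ × 77306.1 m.
Setting 38653.1 × 10⁻ᴺ ≤ 0.12 gives 10ᴺ ≥ 3.221e+05, i.e. N ≥ 5.51.
So 6 decimal places suffice (0.0387 m); 5 would allow up to 0.387 m.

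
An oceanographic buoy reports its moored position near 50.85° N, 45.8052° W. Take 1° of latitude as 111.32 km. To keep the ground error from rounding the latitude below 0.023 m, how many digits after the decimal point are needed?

One degree of latitude covers 111320 m.
N decimal places → at most half a unit in the last place, 0.5 × 10⁻ᴺ° = 111320/2 × 10⁻ᴺ m.
Need 0.5 × 111320 × 10⁻ᴺ ≤ 0.023 → 10⁻ᴺ ≤ 4.132e-07, so N ≥ 6.38.
So 7 decimal places suffice (0.00557 m); 6 would allow up to 0.0557 m.

7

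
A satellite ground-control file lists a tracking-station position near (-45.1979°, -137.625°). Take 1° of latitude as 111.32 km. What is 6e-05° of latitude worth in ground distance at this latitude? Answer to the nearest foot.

6e-05° × 111320 m/° = 6.6792 m.
In feet: 6.6792 m ÷ 0.3048 ≈ 21.913 ft.

22 feet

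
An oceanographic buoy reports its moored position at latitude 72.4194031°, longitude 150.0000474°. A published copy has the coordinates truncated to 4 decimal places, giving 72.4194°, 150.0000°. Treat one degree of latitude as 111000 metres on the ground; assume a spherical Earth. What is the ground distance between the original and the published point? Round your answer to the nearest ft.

5 ft

The latitude changed by +0.0000031° and the longitude by +0.0000474°.
N–S: 0.0000031° × 111000 m/° = 0.3441 m.
East–west at this latitude: 0.0000474° × 111000 × cos 72.4194° ≈ 0.0000474 × 33527.2 = 1.58919 m.
Distance: √(0.3441² + 1.58919²) ≈ 1.62602 m.
Converting: 1.62602 m × 3.2808 ft/m ≈ 5.3347 ft.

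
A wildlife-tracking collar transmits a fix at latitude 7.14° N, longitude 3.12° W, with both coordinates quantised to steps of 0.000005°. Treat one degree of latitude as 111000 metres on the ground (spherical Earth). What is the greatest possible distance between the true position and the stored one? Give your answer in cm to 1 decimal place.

With a 0.000005° grid the true value lies within half a step, ±0.000005°/2 = ±2.5e-06°, of the stored one.
N–S: 2.5e-06° × 111000 m/° = 0.2775 m.
Longitude error → 2.5e-06 × 111000 × cos 7.14° = 2.5e-06 × 111000 × 0.9922 ≈ 0.275348 m.
The two errors are perpendicular, so the maximum displacement is √(0.2775² + 0.275348²) ≈ 0.390926 m.
That is 0.390926 m = 39.093 cm.

39.1 cm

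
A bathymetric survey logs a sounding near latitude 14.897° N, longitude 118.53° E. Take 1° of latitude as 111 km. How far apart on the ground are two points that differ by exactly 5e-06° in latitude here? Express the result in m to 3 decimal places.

0.555 m

5e-06° × 111000 m/° = 0.555 m.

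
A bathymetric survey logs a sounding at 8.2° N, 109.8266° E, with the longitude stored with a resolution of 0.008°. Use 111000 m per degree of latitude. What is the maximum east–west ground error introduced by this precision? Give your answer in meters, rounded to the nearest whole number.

With a 0.008° grid the true value lies within half a step, ±0.008°/2 = ±0.004°, of the stored one.
One degree of longitude at 8.2° is 111000 × cos 8.2° ≈ 111000 × 0.9898 = 109865 m.
So at most 0.004° × 109865 ≈ 439.461 m east–west.

439 meters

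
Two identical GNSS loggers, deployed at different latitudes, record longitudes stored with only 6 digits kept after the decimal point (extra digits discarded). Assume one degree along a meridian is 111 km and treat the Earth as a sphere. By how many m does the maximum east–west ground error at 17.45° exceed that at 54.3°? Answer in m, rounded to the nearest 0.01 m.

0.04 m

Truncating at 6 decimal places can drop up to a full unit in the last place, so the longitude may be off by as much as 1e-06°.
At 17.45°: 1e-06° × 111000 × cos 17.45° = 1e-06 × 111000 × 0.9540 ≈ 0.10589 m.
At 54.3°: 1e-06° × 111000 × cos 54.3° = 1e-06 × 111000 × 0.5835 ≈ 0.064773 m.
Difference: 0.10589 − 0.064773 = 0.041119 m.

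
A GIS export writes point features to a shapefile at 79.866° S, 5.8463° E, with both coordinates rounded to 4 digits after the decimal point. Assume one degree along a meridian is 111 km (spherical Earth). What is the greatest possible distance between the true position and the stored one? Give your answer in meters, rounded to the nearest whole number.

Rounding to 4 decimal places leaves each coordinate within ±5e-05° of the true value.
N–S: 5e-05° × 111000 m/° = 5.55 m.
Longitude error → 5e-05 × 111000 × cos 79.866° = 5e-05 × 111000 × 0.1760 ≈ 0.976528 m.
The two errors are perpendicular, so the maximum displacement is √(5.55² + 0.976528²) ≈ 5.63526 m.

6 meters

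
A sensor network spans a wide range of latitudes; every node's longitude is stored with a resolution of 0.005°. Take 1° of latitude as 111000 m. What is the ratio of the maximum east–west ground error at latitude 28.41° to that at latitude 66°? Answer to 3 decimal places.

2.162

With a 0.005° grid the true value lies within half a step, ±0.005°/2 = ±0.0025°, of the stored one.
Error at 28.41° = 0.0025° × 111000 × cos 28.41° ≈ 277.5 × 0.8796 = 244.08 m.
Error at 66° = 0.0025° × 111000 × cos 66° ≈ 277.5 × 0.4067 = 112.87 m.
Ratio: 244.08 / 112.87 = cos 28.41° / cos 66° ≈ 2.1625.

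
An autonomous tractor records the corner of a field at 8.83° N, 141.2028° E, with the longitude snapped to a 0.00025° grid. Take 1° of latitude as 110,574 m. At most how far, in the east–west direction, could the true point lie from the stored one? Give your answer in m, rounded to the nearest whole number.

With a 0.00025° grid the true value lies within half a step, ±0.00025°/2 = ±0.000125°, of the stored one.
One degree of longitude at 8.83° is 110574 × cos 8.83° ≈ 110574 × 0.9881 = 109263 m.
East–west error: 0.000125° × 109263 m/° ≈ 13.6579 m.

14 m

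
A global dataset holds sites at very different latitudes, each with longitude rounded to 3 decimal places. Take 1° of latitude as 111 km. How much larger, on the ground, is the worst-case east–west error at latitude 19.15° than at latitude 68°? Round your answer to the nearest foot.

104 feet

Rounding to 3 decimal places leaves the longitude within ±0.0005° of the true value.
Error at 19.15° = 0.0005° × 111000 × cos 19.15° ≈ 55.5 × 0.9447 = 52.429 m.
At 68°: 0.0005° × 111000 × cos 68° = 0.0005 × 111000 × 0.3746 ≈ 20.791 m.
Difference: 52.429 − 20.791 = 31.638 m.
In feet: 31.6381 m ÷ 0.3048 ≈ 103.8 ft.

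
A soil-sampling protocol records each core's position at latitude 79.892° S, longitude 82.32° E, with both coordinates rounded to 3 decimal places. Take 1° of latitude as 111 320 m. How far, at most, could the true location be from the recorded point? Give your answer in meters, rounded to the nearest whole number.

Rounding to 3 decimal places leaves each coordinate within ±0.0005° of the true value.
Latitude error → 0.0005 × 111320 = 55.66 m along the meridian.
East–west component at 79.892°: 0.0005° × 111320 × cos 79.892° ≈ 0.0005 × 19537.1 ≈ 9.76856 m.
Combining orthogonally: (55.66² + 9.76856²)^½ ≈ 56.5107 m.

57 meters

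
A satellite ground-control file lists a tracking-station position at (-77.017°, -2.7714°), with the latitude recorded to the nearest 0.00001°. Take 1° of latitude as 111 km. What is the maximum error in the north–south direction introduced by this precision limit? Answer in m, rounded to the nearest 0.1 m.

0.6 m

Rounding to 5 decimal places leaves the latitude within ±5e-06° of the true value.
North–south distance: 5e-06° × 111000 m/° = 0.555 m.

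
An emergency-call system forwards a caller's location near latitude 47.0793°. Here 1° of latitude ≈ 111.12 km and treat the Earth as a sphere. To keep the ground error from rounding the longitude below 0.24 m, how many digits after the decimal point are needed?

6 decimal places

At 47.0793° one degree of longitude covers 111120 × cos 47.0793° ≈ 111120 × 0.6810 ≈ 75671.1 m.
Rounding to N decimal places gives at most 0.5 × 10⁻ᴺ degrees of error, i.e. 0.5 × 10⁻ᴺ × 75671.1 m.
Need 0.5 × 75671.1 × 10⁻ᴺ ≤ 0.24 → 10⁻ᴺ ≤ 6.343e-06, so N ≥ 5.20.
At 5 places the error can reach 0.378 m, but 6 places keeps it to 0.0378 m.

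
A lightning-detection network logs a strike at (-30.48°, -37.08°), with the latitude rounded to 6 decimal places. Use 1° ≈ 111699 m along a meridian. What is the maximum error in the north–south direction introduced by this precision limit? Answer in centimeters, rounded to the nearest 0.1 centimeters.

Rounding to 6 decimal places leaves the latitude within ±5e-07° of the true value.
North–south distance: 5e-07° × 111699 m/° = 0.0558495 m.
That is 0.0558495 m = 5.5849 cm.

5.6 centimeters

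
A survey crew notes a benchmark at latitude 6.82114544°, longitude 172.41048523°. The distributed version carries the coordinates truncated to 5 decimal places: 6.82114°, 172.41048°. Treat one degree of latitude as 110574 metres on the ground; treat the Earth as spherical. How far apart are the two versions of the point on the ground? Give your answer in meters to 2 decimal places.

The latitude changed by +0.00000544° and the longitude by +0.00000523°.
N–S: 0.00000544° × 110574 m/° = 0.601523 m.
E–W at 6.82114°: 0.00000523° × 110574 × cos 6.82114° = 0.00000523 × 110574 × 0.9929 ≈ 0.574209 m.
Combined displacement = (0.601523² + 0.574209²)^½ ≈ 0.831592 m.

0.83 meters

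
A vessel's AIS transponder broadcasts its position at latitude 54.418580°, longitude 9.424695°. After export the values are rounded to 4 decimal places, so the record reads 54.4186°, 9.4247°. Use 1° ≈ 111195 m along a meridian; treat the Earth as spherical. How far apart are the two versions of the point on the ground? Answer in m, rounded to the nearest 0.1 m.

2.2 m

Δlat = 54.418580 − 54.4186 = -0.000020°; Δlon = 9.424695 − 9.4247 = -0.000005°.
N–S: -0.000020° × 111195 m/° = -2.2239 m.
East–west at this latitude: -0.000005° × 111195 × cos 54.4186° ≈ -0.000005 × 64699.8 = -0.323499 m.
Combined displacement = (2.2239² + 0.323499²)^½ ≈ 2.24731 m.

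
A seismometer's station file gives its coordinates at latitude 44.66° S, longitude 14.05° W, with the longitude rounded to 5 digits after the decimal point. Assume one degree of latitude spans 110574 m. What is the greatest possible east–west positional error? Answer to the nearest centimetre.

39 centimetres

Rounding to 5 decimal places leaves the longitude within ±5e-06° of the true value.
One degree of longitude at 44.66° is 110574 × cos 44.66° ≈ 110574 × 0.7113 = 78650.2 m.
Maximum E–W displacement: 5e-06 × 78650.2 = 0.393251 m.
That is 0.393251 m = 39.325 cm.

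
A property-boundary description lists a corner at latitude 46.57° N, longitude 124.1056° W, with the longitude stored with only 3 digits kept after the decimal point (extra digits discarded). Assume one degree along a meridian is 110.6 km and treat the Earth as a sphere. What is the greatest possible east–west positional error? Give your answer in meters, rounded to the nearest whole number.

Truncating at 3 decimal places can drop up to a full unit in the last place, so the longitude may be off by as much as 0.001°.
Parallels shrink by cos φ, so at 46.57° a degree of longitude is 110600 × 0.6875 ≈ 76033.9 m.
Maximum E–W displacement: 0.001 × 76033.9 = 76.0339 m.

76 meters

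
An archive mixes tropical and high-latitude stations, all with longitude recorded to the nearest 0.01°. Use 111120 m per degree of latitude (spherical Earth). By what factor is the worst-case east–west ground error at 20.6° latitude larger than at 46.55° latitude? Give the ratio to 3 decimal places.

1.361

Rounding to 2 decimal places leaves the longitude within ±0.005° of the true value.
At 20.6°: 0.005° × 111120 × cos 20.6° = 0.005 × 111120 × 0.9361 ≈ 520.07 m.
At 46.55°: 0.005° × 111120 × cos 46.55° = 0.005 × 111120 × 0.6877 ≈ 382.1 m.
Ratio: 520.07 / 382.1 = cos 20.6° / cos 46.55° ≈ 1.3611.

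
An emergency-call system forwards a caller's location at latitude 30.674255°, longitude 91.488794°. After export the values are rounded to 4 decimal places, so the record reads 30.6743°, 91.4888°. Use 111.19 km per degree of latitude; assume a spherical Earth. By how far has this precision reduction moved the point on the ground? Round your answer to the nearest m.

The latitude changed by -0.000045° and the longitude by -0.000006°.
N–S: -0.000045° × 111190 m/° = -5.00355 m.
East–west at this latitude: -0.000006° × 111190 × cos 30.6743° ≈ -0.000006 × 95632.4 = -0.573795 m.
Hypotenuse of the two orthogonal shifts: √(5.00355² + 0.573795²) = 5.03634 m.

5 m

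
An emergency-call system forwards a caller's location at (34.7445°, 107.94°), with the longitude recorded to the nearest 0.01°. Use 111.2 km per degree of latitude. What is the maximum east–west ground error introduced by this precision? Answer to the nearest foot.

1499 feet

Rounding to 2 decimal places leaves the longitude within ±0.005° of the true value.
Parallels shrink by cos φ, so at 34.7445° a degree of longitude is 111200 × 0.8217 ≈ 91373.2 m.
Maximum E–W displacement: 0.005 × 91373.2 = 456.866 m.
In feet: 456.866 m ÷ 0.3048 ≈ 1498.9 ft.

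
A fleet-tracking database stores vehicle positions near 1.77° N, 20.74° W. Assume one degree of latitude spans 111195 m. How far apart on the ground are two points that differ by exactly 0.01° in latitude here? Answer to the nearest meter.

Along a meridian 0.01° is 0.01 × 111195 = 1111.95 m.

1112 meters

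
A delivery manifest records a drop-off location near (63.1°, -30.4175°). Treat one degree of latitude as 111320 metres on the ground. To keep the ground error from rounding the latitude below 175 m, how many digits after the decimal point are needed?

3

One degree of latitude covers 111320 m.
With N decimal places the half-ulp bound is 0.5·10⁻ᴺ°, or 0.5·10⁻ᴺ × 111320 m on the ground.
Setting 55660 × 10⁻ᴺ ≤ 175 gives 10ᴺ ≥ 318.1, i.e. N ≥ 2.50.
So 3 decimal places suffice (55.7 m); 2 would allow up to 557 m.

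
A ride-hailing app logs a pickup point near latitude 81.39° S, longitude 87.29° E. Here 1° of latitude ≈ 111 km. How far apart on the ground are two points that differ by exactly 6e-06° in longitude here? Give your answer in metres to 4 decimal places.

0.0997 metres

6e-06° of longitude at 81.39° is 6e-06 × 111000 × cos 81.39° ≈ 6e-06 × 16617.6 = 0.0997055 m.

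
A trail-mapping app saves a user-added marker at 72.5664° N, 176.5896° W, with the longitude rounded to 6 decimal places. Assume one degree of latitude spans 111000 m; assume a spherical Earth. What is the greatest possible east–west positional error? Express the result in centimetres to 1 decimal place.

1.7 centimetres

Rounding to 6 decimal places leaves the longitude within ±5e-07° of the true value.
At latitude 72.5664° a degree of longitude spans 111000 m × cos 72.5664° = 111000 × 0.2996 ≈ 33255.6 m.
East–west error: 5e-07° × 33255.6 m/° ≈ 0.0166278 m.
That is 0.0166278 m = 1.6628 cm.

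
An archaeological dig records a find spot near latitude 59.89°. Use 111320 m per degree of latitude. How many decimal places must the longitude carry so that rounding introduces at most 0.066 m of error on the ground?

6

At 59.89° one degree of longitude covers 111320 × cos 59.89° ≈ 111320 × 0.5017 ≈ 55845 m.
With N decimal places the half-ulp bound is 0.5·10⁻ᴺ°, or 0.5·10⁻ᴺ × 55845 m on the ground.
Need 0.5 × 55845 × 10⁻ᴺ ≤ 0.066 → 10⁻ᴺ ≤ 2.364e-06, so N ≥ 5.63.
So 6 decimal places suffice (0.0279 m); 5 would allow up to 0.279 m.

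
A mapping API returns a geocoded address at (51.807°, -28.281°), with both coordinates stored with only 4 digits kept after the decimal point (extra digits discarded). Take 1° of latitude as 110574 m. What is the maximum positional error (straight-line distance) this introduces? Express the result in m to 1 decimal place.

13.0 m

Truncating at 4 decimal places can drop up to a full unit in the last place, so each coordinate may be off by as much as 0.0001°.
North–south component: 0.0001° × 110574 = 11.0574 m.
E–W at 51.807°: 0.0001° × 110574 × cos 51.807° = 0.0001 × 110574 × 0.6183 ≈ 6.83693 m.
Combining orthogonally: (11.0574² + 6.83693²)^½ ≈ 13.0004 m.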